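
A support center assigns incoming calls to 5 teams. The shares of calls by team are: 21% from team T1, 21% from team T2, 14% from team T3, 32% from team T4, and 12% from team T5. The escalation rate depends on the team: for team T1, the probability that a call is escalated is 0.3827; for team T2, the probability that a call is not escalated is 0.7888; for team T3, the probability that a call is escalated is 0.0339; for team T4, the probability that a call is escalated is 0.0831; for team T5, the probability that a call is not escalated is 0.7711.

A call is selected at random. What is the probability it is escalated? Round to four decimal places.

P(E) ≈ 0.1835

P(E|T2) = 1 − 0.7888 = 0.2112.
P(E|T5) = 1 − 0.7711 = 0.2289.
By the law of total probability,
P(E) = P(E|T1)·P(T1) + P(E|T2)·P(T2) + P(E|T3)·P(T3) + P(E|T4)·P(T4) + P(E|T5)·P(T5)
      = 0.3827·0.21 + 0.2112·0.21 + 0.0339·0.14 + 0.0831·0.32 + 0.2289·0.12
      = 0.080367 + 0.044352 + 0.004746 + 0.026592 + 0.027468 = 0.183525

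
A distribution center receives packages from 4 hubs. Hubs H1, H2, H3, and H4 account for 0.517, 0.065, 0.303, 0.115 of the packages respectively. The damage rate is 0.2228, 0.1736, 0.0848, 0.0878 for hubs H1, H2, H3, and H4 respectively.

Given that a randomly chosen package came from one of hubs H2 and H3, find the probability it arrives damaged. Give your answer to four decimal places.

Let S = {H2, H3}.
P(S) = 0.065 + 0.303 = 0.368.
P(D ∩ S) = 0.1736·0.065 + 0.0848·0.303 = 0.011284 + 0.0256944 = 0.0369784.
P(D | S) = 0.0369784 / 0.368 = 0.100485…

P(D|S) ≈ 0.1005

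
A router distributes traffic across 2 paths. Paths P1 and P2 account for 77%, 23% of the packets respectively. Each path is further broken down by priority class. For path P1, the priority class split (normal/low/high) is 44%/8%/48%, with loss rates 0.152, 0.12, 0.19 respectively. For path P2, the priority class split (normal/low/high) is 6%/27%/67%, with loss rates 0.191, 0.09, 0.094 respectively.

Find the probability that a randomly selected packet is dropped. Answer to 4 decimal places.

0.1518

P(L|P1) = 0.44·0.152 + 0.08·0.12 + 0.48·0.19 = 0.06688 + 0.0096 + 0.0912 = 0.16768
P(L|P2) = 0.06·0.191 + 0.27·0.09 + 0.67·0.094 = 0.01146 + 0.0243 + 0.06298 = 0.09874
Then overall,
P(L) = 0.77·0.16768 + 0.23·0.09874
      = 0.1291136 + 0.0227102 = 0.1518238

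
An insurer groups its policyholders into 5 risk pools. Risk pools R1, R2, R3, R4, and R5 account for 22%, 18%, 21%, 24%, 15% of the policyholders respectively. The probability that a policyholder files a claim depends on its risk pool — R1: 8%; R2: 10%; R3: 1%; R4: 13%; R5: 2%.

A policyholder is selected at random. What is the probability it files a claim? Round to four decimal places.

P(C) = P(C|R1)·P(R1) + P(C|R2)·P(R2) + P(C|R3)·P(R3) + P(C|R4)·P(R4) + P(C|R5)·P(R5)
      = 0.08·0.22 + 0.1·0.18 + 0.01·0.21 + 0.13·0.24 + 0.02·0.15
      = 0.0176 + 0.018 + 0.0021 + 0.0312 + 0.003 = 0.0719

P(C) ≈ 0.0719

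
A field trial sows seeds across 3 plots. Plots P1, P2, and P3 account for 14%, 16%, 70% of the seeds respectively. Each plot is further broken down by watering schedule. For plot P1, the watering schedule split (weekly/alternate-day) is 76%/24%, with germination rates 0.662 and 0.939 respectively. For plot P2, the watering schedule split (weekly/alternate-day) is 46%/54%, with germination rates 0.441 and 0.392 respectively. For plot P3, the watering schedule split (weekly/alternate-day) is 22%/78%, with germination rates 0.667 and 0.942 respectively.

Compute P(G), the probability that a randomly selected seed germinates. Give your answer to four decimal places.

P(G) ≈ 0.7854

P(G|P1) = 0.76·0.662 + 0.24·0.939 = 0.50312 + 0.22536 = 0.72848
P(G|P2) = 0.46·0.441 + 0.54·0.392 = 0.20286 + 0.21168 = 0.41454
P(G|P3) = 0.22·0.667 + 0.78·0.942 = 0.14674 + 0.73476 = 0.8815
Then overall,
P(G) = 0.14·0.72848 + 0.16·0.41454 + 0.7·0.8815
      = 0.1019872 + 0.0663264 + 0.61705 = 0.7853636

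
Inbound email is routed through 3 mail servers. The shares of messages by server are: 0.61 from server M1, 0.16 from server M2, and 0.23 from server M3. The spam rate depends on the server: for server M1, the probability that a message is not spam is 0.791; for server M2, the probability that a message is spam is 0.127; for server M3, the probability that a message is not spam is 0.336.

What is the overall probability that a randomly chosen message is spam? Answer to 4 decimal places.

P(S) ≈ 0.3005

P(S|M1) = 1 − 0.791 = 0.209.
P(S|M3) = 1 − 0.336 = 0.664.
P(S) = P(S|M1)·P(M1) + P(S|M2)·P(M2) + P(S|M3)·P(M3)
      = 0.209·0.61 + 0.127·0.16 + 0.664·0.23
      = 0.12749 + 0.02032 + 0.15272 = 0.30053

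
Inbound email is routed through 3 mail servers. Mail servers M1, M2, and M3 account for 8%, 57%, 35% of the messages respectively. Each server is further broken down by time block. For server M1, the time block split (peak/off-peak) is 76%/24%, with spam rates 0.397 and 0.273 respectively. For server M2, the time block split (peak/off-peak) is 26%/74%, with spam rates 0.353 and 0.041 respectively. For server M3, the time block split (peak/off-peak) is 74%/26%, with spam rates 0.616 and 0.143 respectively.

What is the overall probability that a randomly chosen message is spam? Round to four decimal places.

P(S|M1) = 0.76·0.397 + 0.24·0.273 = 0.30172 + 0.06552 = 0.36724
P(S|M2) = 0.26·0.353 + 0.74·0.041 = 0.09178 + 0.03034 = 0.12212
P(S|M3) = 0.74·0.616 + 0.26·0.143 = 0.45584 + 0.03718 = 0.49302
By total probability over the outer partition,
P(S) = 0.08·0.36724 + 0.57·0.12212 + 0.35·0.49302
      = 0.0293792 + 0.0696084 + 0.172557 = 0.2715446

0.2715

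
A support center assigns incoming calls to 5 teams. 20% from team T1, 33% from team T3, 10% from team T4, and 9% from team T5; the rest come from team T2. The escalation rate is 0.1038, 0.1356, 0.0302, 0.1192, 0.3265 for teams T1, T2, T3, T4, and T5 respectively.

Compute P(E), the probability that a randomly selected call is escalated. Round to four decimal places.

P(T2) = 1 − (0.2 + 0.33 + 0.1 + 0.09) = 0.28.
Using total probability over the partition,
P(E) = P(E|T1)·P(T1) + P(E|T2)·P(T2) + P(E|T3)·P(T3) + P(E|T4)·P(T4) + P(E|T5)·P(T5)
      = 0.1038·0.2 + 0.1356·0.28 + 0.0302·0.33 + 0.1192·0.1 + 0.3265·0.09
      = 0.02076 + 0.037968 + 0.009966 + 0.01192 + 0.029385 = 0.109999

0.1100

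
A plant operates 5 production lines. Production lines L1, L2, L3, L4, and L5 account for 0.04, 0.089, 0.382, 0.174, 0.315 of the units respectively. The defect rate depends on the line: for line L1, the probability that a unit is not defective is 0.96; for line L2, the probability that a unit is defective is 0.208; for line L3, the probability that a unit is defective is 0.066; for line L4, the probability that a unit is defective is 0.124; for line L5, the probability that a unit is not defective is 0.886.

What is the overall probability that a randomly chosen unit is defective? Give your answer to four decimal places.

0.1028

P(D|L1) = 1 − 0.96 = 0.04.
P(D|L5) = 1 − 0.886 = 0.114.
P(D) = P(D|L1)·P(L1) + P(D|L2)·P(L2) + P(D|L3)·P(L3) + P(D|L4)·P(L4) + P(D|L5)·P(L5)
      = 0.04·0.04 + 0.208·0.089 + 0.066·0.382 + 0.124·0.174 + 0.114·0.315
      = 0.0016 + 0.018512 + 0.025212 + 0.021576 + 0.03591 = 0.10281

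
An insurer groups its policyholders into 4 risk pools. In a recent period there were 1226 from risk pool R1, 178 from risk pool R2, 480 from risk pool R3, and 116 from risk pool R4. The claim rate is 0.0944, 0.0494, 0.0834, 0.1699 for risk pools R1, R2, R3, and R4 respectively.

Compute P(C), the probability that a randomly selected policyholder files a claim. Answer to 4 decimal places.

Total: 1226 + 178 + 480 + 116 = 2000.
P(R1) = 1226/2000 = 0.613. P(R2) = 178/2000 = 0.089. P(R3) = 480/2000 = 0.24. P(R4) = 116/2000 = 0.058.
Summing over the partition,
P(C) = P(C|R1)·P(R1) + P(C|R2)·P(R2) + P(C|R3)·P(R3) + P(C|R4)·P(R4)
      = 0.0944·0.613 + 0.0494·0.089 + 0.0834·0.24 + 0.1699·0.058
      = 0.0578672 + 0.0043966 + 0.020016 + 0.0098542 = 0.092134

0.0921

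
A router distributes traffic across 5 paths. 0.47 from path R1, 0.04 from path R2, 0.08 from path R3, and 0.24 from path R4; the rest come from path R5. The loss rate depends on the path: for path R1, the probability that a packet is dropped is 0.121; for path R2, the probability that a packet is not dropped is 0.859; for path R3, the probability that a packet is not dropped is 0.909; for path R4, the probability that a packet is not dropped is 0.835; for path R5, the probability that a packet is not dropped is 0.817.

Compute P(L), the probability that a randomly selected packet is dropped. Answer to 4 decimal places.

P(L) ≈ 0.1405

P(R5) = 1 − (0.47 + 0.04 + 0.08 + 0.24) = 0.17.
P(L|R2) = 1 − 0.859 = 0.141.
P(L|R3) = 1 − 0.909 = 0.091.
P(L|R4) = 1 − 0.835 = 0.165.
P(L|R5) = 1 − 0.817 = 0.183.
P(L) = P(L|R1)·P(R1) + P(L|R2)·P(R2) + P(L|R3)·P(R3) + P(L|R4)·P(R4) + P(L|R5)·P(R5)
      = 0.121·0.47 + 0.141·0.04 + 0.091·0.08 + 0.165·0.24 + 0.183·0.17
      = 0.05687 + 0.00564 + 0.00728 + 0.0396 + 0.03111 = 0.1405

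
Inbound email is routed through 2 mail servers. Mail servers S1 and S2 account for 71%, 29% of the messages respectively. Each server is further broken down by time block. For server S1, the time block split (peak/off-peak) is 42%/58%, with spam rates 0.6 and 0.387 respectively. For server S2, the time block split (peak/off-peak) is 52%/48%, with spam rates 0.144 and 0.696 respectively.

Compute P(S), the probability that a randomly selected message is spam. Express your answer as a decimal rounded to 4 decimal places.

P(S) ≈ 0.4569

P(S|S1) = 0.42·0.6 + 0.58·0.387 = 0.252 + 0.22446 = 0.47646
P(S|S2) = 0.52·0.144 + 0.48·0.696 = 0.07488 + 0.33408 = 0.40896
Then overall,
P(S) = 0.71·0.47646 + 0.29·0.40896
      = 0.3382866 + 0.1185984 = 0.456885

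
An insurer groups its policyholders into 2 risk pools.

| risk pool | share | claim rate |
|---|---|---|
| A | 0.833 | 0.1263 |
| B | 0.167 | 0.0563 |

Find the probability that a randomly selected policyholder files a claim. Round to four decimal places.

P(C) = P(C|A)·P(A) + P(C|B)·P(B)
      = 0.1263·0.833 + 0.0563·0.167
      = 0.1052079 + 0.0094021 = 0.11461

0.1146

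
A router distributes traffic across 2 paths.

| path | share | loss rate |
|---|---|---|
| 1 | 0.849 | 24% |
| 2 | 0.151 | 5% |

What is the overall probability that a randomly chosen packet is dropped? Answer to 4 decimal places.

Summing over the partition,
P(L) = P(L|1)·P(1) + P(L|2)·P(2)
      = 0.24·0.849 + 0.05·0.151
      = 0.20376 + 0.00755 = 0.21131

P(L) ≈ 0.2113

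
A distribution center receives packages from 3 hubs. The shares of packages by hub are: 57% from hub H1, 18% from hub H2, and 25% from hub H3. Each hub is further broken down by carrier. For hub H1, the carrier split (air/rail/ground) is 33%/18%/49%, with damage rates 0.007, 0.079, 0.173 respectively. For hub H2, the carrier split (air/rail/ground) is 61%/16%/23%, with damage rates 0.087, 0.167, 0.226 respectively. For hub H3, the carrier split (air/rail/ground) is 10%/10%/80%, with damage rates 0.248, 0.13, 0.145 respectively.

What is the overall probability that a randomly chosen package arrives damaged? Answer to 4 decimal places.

P(D) ≈ 0.1199

P(D|H1) = 0.33·0.007 + 0.18·0.079 + 0.49·0.173 = 0.00231 + 0.01422 + 0.08477 = 0.1013
P(D|H2) = 0.61·0.087 + 0.16·0.167 + 0.23·0.226 = 0.05307 + 0.02672 + 0.05198 = 0.13177
P(D|H3) = 0.1·0.248 + 0.1·0.13 + 0.8·0.145 = 0.0248 + 0.013 + 0.116 = 0.1538
Then overall,
P(D) = 0.57·0.1013 + 0.18·0.13177 + 0.25·0.1538
      = 0.057741 + 0.0237186 + 0.03845 = 0.1199096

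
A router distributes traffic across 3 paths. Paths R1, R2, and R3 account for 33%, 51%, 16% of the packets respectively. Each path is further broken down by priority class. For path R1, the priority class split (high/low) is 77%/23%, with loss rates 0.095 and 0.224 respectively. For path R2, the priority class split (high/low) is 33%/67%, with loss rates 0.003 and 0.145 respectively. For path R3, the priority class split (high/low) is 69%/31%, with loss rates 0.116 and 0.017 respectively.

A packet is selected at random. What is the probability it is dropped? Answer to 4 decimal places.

P(L|R1) = 0.77·0.095 + 0.23·0.224 = 0.07315 + 0.05152 = 0.12467
P(L|R2) = 0.33·0.003 + 0.67·0.145 = 0.00099 + 0.09715 = 0.09814
P(L|R3) = 0.69·0.116 + 0.31·0.017 = 0.08004 + 0.00527 = 0.08531
By total probability over the outer partition,
P(L) = 0.33·0.12467 + 0.51·0.09814 + 0.16·0.08531
      = 0.0411411 + 0.0500514 + 0.0136496 = 0.1048421

P(L) ≈ 0.1048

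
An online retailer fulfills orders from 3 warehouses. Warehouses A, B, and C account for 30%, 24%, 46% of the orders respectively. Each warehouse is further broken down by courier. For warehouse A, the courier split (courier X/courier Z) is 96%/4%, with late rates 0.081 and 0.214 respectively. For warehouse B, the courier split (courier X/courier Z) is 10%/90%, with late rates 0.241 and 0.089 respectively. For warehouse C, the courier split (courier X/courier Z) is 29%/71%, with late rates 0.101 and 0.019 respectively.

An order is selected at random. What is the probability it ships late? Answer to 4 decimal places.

P(L|A) = 0.96·0.081 + 0.04·0.214 = 0.07776 + 0.00856 = 0.08632
P(L|B) = 0.1·0.241 + 0.9·0.089 = 0.0241 + 0.0801 = 0.1042
P(L|C) = 0.29·0.101 + 0.71·0.019 = 0.02929 + 0.01349 = 0.04278
Then overall,
P(L) = 0.3·0.08632 + 0.24·0.1042 + 0.46·0.04278
      = 0.025896 + 0.025008 + 0.0196788 = 0.0705828

0.0706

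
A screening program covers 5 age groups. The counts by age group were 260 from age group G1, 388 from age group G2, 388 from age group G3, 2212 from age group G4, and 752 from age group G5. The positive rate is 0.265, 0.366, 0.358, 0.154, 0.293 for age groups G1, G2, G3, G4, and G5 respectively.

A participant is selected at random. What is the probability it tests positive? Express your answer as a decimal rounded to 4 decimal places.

Total: 260 + 388 + 388 + 2212 + 752 = 4000.
P(G1) = 260/4000 = 0.065. P(G2) = 388/4000 = 0.097. P(G3) = 388/4000 = 0.097. P(G4) = 2212/4000 = 0.553. P(G5) = 752/4000 = 0.188.
By the law of total probability,
P(T) = P(T|G1)·P(G1) + P(T|G2)·P(G2) + P(T|G3)·P(G3) + P(T|G4)·P(G4) + P(T|G5)·P(G5)
      = 0.265·0.065 + 0.366·0.097 + 0.358·0.097 + 0.154·0.553 + 0.293·0.188
      = 0.017225 + 0.035502 + 0.034726 + 0.085162 + 0.055084 = 0.227699

P(T) ≈ 0.2277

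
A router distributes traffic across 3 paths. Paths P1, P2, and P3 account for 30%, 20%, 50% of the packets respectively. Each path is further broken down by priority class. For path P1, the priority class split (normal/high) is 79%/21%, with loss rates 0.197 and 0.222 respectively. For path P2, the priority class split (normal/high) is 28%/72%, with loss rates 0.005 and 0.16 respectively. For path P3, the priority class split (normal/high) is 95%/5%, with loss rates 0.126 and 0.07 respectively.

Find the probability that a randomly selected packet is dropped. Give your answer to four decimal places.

P(L) ≈ 0.1456

P(L|P1) = 0.79·0.197 + 0.21·0.222 = 0.15563 + 0.04662 = 0.20225
P(L|P2) = 0.28·0.005 + 0.72·0.16 = 0.0014 + 0.1152 = 0.1166
P(L|P3) = 0.95·0.126 + 0.05·0.07 = 0.1197 + 0.0035 = 0.1232
Then overall,
P(L) = 0.3·0.20225 + 0.2·0.1166 + 0.5·0.1232
      = 0.060675 + 0.02332 + 0.0616 = 0.145595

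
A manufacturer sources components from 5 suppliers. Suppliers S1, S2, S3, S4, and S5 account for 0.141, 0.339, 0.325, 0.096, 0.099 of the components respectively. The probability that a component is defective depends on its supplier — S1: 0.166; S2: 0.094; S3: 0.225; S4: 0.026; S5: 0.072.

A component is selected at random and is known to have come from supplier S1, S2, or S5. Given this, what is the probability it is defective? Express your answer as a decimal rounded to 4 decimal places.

0.1078

Let S = {S1, S2, S5}.
P(S) = 0.141 + 0.339 + 0.099 = 0.579.
P(D ∩ S) = 0.166·0.141 + 0.094·0.339 + 0.072·0.099 = 0.023406 + 0.031866 + 0.007128 = 0.0624.
P(D | S) = 0.0624 / 0.579 = 0.107772…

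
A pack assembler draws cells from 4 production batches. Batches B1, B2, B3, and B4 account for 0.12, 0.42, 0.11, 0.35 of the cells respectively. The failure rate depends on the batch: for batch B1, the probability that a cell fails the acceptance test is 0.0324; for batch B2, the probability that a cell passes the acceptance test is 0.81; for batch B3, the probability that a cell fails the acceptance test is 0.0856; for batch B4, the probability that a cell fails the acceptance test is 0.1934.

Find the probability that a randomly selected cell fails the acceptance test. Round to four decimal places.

P(F|B2) = 1 − 0.81 = 0.19.
Summing over the partition,
P(F) = P(F|B1)·P(B1) + P(F|B2)·P(B2) + P(F|B3)·P(B3) + P(F|B4)·P(B4)
      = 0.0324·0.12 + 0.19·0.42 + 0.0856·0.11 + 0.1934·0.35
      = 0.003888 + 0.0798 + 0.009416 + 0.06769 = 0.160794

0.1608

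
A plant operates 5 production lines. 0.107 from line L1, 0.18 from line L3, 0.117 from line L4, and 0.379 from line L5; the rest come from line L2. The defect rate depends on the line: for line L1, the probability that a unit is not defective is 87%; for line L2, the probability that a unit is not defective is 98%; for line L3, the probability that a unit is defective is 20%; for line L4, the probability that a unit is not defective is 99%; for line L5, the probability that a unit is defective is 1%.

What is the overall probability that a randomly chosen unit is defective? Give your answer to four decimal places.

P(D) ≈ 0.0592

P(L2) = 1 − (0.107 + 0.18 + 0.117 + 0.379) = 0.217.
P(D|L1) = 1 − 0.87 = 0.13.
P(D|L2) = 1 − 0.98 = 0.02.
P(D|L4) = 1 − 0.99 = 0.01.
P(D) = P(D|L1)·P(L1) + P(D|L2)·P(L2) + P(D|L3)·P(L3) + P(D|L4)·P(L4) + P(D|L5)·P(L5)
      = 0.13·0.107 + 0.02·0.217 + 0.2·0.18 + 0.01·0.117 + 0.01·0.379
      = 0.01391 + 0.00434 + 0.036 + 0.00117 + 0.00379 = 0.05921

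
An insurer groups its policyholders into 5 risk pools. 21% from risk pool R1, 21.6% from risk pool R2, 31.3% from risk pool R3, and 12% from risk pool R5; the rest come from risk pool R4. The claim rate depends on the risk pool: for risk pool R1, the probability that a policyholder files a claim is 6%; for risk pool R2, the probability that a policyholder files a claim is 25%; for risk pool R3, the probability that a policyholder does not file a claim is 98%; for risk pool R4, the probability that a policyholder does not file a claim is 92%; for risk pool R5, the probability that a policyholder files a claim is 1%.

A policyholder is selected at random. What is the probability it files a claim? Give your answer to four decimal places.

P(C) ≈ 0.0853

P(R4) = 1 − (0.21 + 0.216 + 0.313 + 0.12) = 0.141.
P(C|R3) = 1 − 0.98 = 0.02.
P(C|R4) = 1 − 0.92 = 0.08.
P(C) = P(C|R1)·P(R1) + P(C|R2)·P(R2) + P(C|R3)·P(R3) + P(C|R4)·P(R4) + P(C|R5)·P(R5)
      = 0.06·0.21 + 0.25·0.216 + 0.02·0.313 + 0.08·0.141 + 0.01·0.12
      = 0.0126 + 0.054 + 0.00626 + 0.01128 + 0.0012 = 0.08534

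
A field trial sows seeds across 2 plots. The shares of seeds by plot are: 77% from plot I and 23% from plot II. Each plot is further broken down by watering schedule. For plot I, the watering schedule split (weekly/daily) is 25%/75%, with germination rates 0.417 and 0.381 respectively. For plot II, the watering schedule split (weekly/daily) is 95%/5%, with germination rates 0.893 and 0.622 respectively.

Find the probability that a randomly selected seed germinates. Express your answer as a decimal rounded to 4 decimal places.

0.5026

P(G|I) = 0.25·0.417 + 0.75·0.381 = 0.10425 + 0.28575 = 0.39
P(G|II) = 0.95·0.893 + 0.05·0.622 = 0.84835 + 0.0311 = 0.87945
By total probability over the outer partition,
P(G) = 0.77·0.39 + 0.23·0.87945
      = 0.3003 + 0.2022735 = 0.5025735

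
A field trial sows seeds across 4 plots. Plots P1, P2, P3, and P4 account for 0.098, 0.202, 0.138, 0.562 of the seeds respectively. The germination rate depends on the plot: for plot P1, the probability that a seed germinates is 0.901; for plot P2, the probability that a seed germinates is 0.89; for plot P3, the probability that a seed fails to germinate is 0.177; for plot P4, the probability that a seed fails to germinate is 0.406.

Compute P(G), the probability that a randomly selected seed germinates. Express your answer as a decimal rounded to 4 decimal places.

0.7155

P(G|P3) = 1 − 0.177 = 0.823.
P(G|P4) = 1 − 0.406 = 0.594.
P(G) = P(G|P1)·P(P1) + P(G|P2)·P(P2) + P(G|P3)·P(P3) + P(G|P4)·P(P4)
      = 0.901·0.098 + 0.89·0.202 + 0.823·0.138 + 0.594·0.562
      = 0.088298 + 0.17978 + 0.113574 + 0.333828 = 0.71548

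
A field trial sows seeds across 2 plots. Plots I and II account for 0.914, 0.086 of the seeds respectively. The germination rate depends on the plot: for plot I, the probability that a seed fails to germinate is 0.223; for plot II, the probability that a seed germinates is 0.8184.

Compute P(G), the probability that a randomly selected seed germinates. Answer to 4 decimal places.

0.7806

P(G|I) = 1 − 0.223 = 0.777.
P(G) = P(G|I)·P(I) + P(G|II)·P(II)
      = 0.777·0.914 + 0.8184·0.086
      = 0.710178 + 0.0703824 = 0.7805604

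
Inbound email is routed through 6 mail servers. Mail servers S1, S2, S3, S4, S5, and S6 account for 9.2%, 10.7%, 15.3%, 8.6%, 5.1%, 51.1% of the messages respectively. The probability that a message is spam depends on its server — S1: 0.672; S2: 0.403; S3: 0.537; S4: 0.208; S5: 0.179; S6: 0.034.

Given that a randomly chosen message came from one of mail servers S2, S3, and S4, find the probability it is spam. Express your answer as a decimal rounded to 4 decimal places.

P(S|J) ≈ 0.4138

Let J = {S2, S3, S4}.
P(J) = 0.107 + 0.153 + 0.086 = 0.346.
P(S ∩ J) = 0.403·0.107 + 0.537·0.153 + 0.208·0.086 = 0.043121 + 0.082161 + 0.017888 = 0.14317.
P(S | J) = 0.14317 / 0.346 = 0.413786…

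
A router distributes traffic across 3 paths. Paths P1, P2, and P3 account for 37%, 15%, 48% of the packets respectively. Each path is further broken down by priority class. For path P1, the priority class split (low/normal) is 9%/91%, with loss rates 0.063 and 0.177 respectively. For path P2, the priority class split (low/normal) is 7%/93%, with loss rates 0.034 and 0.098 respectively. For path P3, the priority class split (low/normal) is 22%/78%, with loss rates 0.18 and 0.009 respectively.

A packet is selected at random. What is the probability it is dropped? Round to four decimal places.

P(L|P1) = 0.09·0.063 + 0.91·0.177 = 0.00567 + 0.16107 = 0.16674
P(L|P2) = 0.07·0.034 + 0.93·0.098 = 0.00238 + 0.09114 = 0.09352
P(L|P3) = 0.22·0.18 + 0.78·0.009 = 0.0396 + 0.00702 = 0.04662
By total probability over the outer partition,
P(L) = 0.37·0.16674 + 0.15·0.09352 + 0.48·0.04662
      = 0.0616938 + 0.014028 + 0.0223776 = 0.0980994

0.0981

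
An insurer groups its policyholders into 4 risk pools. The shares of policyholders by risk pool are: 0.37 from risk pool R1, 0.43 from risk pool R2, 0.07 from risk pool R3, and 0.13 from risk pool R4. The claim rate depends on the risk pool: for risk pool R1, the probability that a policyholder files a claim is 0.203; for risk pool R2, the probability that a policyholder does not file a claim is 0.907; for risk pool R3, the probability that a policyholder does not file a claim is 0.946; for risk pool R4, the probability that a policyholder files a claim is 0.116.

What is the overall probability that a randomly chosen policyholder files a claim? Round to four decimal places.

0.1340

P(C|R2) = 1 − 0.907 = 0.093.
P(C|R3) = 1 − 0.946 = 0.054.
P(C) = P(C|R1)·P(R1) + P(C|R2)·P(R2) + P(C|R3)·P(R3) + P(C|R4)·P(R4)
      = 0.203·0.37 + 0.093·0.43 + 0.054·0.07 + 0.116·0.13
      = 0.07511 + 0.03999 + 0.00378 + 0.01508 = 0.13396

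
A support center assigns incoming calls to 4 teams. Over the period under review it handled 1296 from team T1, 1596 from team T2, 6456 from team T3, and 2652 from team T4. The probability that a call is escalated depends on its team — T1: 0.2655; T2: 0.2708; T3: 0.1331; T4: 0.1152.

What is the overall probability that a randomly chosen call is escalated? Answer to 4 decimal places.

Total: 1296 + 1596 + 6456 + 2652 = 12000.
P(T1) = 1296/12000 = 0.108. P(T2) = 1596/12000 = 0.133. P(T3) = 6456/12000 = 0.538. P(T4) = 2652/12000 = 0.221.
P(E) = P(E|T1)·P(T1) + P(E|T2)·P(T2) + P(E|T3)·P(T3) + P(E|T4)·P(T4)
      = 0.2655·0.108 + 0.2708·0.133 + 0.1331·0.538 + 0.1152·0.221
      = 0.028674 + 0.0360164 + 0.0716078 + 0.0254592 = 0.1617574

P(E) ≈ 0.1618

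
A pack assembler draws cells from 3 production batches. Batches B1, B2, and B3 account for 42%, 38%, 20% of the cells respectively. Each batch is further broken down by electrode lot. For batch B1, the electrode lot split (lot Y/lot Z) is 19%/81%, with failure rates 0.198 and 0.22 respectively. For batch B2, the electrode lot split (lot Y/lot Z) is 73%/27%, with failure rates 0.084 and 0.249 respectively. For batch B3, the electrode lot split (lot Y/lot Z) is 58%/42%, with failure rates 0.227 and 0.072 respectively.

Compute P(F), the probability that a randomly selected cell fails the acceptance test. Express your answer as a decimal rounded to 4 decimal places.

P(F|B1) = 0.19·0.198 + 0.81·0.22 = 0.03762 + 0.1782 = 0.21582
P(F|B2) = 0.73·0.084 + 0.27·0.249 = 0.06132 + 0.06723 = 0.12855
P(F|B3) = 0.58·0.227 + 0.42·0.072 = 0.13166 + 0.03024 = 0.1619
Then overall,
P(F) = 0.42·0.21582 + 0.38·0.12855 + 0.2·0.1619
      = 0.0906444 + 0.048849 + 0.03238 = 0.1718734

P(F) ≈ 0.1719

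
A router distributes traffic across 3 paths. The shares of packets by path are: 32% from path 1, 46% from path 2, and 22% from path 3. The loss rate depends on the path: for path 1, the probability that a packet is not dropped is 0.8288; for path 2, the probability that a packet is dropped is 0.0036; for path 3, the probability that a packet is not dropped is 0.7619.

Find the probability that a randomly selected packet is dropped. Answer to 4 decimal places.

P(L|1) = 1 − 0.8288 = 0.1712.
P(L|3) = 1 − 0.7619 = 0.2381.
P(L) = P(L|1)·P(1) + P(L|2)·P(2) + P(L|3)·P(3)
      = 0.1712·0.32 + 0.0036·0.46 + 0.2381·0.22
      = 0.054784 + 0.001656 + 0.052382 = 0.108822

P(L) ≈ 0.1088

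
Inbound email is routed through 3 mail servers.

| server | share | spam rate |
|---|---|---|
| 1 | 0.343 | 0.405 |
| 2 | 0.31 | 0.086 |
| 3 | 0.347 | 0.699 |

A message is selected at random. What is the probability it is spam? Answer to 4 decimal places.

By the law of total probability,
P(S) = P(S|1)·P(1) + P(S|2)·P(2) + P(S|3)·P(3)
      = 0.405·0.343 + 0.086·0.31 + 0.699·0.347
      = 0.138915 + 0.02666 + 0.242553 = 0.408128

0.4081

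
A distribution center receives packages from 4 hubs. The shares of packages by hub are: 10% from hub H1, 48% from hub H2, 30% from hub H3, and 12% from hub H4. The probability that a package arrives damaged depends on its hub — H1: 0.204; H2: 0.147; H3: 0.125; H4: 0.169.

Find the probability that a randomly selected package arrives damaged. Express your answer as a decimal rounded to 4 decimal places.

0.1487

P(D) = P(D|H1)·P(H1) + P(D|H2)·P(H2) + P(D|H3)·P(H3) + P(D|H4)·P(H4)
      = 0.204·0.1 + 0.147·0.48 + 0.125·0.3 + 0.169·0.12
      = 0.0204 + 0.07056 + 0.0375 + 0.02028 = 0.14874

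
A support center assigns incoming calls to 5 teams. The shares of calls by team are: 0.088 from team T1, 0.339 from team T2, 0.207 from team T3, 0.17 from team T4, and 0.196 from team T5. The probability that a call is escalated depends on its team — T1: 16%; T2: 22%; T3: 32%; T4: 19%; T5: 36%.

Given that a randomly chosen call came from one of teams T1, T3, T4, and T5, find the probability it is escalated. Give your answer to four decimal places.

Let S = {T1, T3, T4, T5}.
P(S) = 0.088 + 0.207 + 0.17 + 0.196 = 0.661.
P(E ∩ S) = 0.16·0.088 + 0.32·0.207 + 0.19·0.17 + 0.36·0.196 = 0.01408 + 0.06624 + 0.0323 + 0.07056 = 0.18318.
P(E | S) = 0.18318 / 0.661 = 0.277126…

P(E|S) ≈ 0.2771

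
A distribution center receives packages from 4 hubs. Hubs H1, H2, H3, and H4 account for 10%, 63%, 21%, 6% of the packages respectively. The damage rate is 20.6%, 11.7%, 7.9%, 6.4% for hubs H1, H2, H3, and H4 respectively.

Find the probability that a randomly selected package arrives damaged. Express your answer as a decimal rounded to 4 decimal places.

P(D) ≈ 0.1147

By the law of total probability,
P(D) = P(D|H1)·P(H1) + P(D|H2)·P(H2) + P(D|H3)·P(H3) + P(D|H4)·P(H4)
      = 0.206·0.1 + 0.117·0.63 + 0.079·0.21 + 0.064·0.06
      = 0.0206 + 0.07371 + 0.01659 + 0.00384 = 0.11474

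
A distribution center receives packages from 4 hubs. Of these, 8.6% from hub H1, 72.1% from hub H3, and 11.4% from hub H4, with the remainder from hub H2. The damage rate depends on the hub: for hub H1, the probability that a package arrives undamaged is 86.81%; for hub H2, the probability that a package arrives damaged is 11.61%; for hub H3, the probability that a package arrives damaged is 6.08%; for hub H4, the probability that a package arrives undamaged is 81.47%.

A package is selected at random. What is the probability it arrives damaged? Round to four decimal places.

P(H2) = 1 − (0.086 + 0.721 + 0.114) = 0.079.
P(D|H1) = 1 − 0.8681 = 0.1319.
P(D|H4) = 1 − 0.8147 = 0.1853.
P(D) = P(D|H1)·P(H1) + P(D|H2)·P(H2) + P(D|H3)·P(H3) + P(D|H4)·P(H4)
      = 0.1319·0.086 + 0.1161·0.079 + 0.0608·0.721 + 0.1853·0.114
      = 0.0113434 + 0.0091719 + 0.0438368 + 0.0211242 = 0.0854763

P(D) ≈ 0.0855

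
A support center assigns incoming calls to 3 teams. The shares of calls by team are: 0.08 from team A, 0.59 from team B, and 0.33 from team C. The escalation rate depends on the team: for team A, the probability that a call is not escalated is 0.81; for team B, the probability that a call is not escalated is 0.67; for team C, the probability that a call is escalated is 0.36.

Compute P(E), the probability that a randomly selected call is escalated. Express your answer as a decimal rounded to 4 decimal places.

0.3287

P(E|A) = 1 − 0.81 = 0.19.
P(E|B) = 1 − 0.67 = 0.33.
P(E) = P(E|A)·P(A) + P(E|B)·P(B) + P(E|C)·P(C)
      = 0.19·0.08 + 0.33·0.59 + 0.36·0.33
      = 0.0152 + 0.1947 + 0.1188 = 0.3287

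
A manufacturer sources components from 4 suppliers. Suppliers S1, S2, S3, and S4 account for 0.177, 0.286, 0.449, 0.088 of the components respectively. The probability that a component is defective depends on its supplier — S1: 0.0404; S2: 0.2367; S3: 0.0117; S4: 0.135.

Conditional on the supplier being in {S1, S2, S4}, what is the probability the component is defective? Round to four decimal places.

Let S = {S1, S2, S4}.
P(S) = 0.177 + 0.286 + 0.088 = 0.551.
P(D ∩ S) = 0.0404·0.177 + 0.2367·0.286 + 0.135·0.088 = 0.0071508 + 0.0676962 + 0.01188 = 0.086727.
P(D | S) = 0.086727 / 0.551 = 0.157399…

0.1574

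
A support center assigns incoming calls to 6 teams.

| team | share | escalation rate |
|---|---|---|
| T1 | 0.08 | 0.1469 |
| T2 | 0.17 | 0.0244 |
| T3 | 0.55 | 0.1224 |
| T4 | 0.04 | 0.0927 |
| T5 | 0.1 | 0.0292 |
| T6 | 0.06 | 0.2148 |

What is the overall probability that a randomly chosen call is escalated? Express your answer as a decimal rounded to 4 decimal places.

0.1027

Using total probability over the partition,
P(E) = P(E|T1)·P(T1) + P(E|T2)·P(T2) + P(E|T3)·P(T3) + P(E|T4)·P(T4) + P(E|T5)·P(T5) + P(E|T6)·P(T6)
      = 0.1469·0.08 + 0.0244·0.17 + 0.1224·0.55 + 0.0927·0.04 + 0.0292·0.1 + 0.2148·0.06
      = 0.011752 + 0.004148 + 0.06732 + 0.003708 + 0.00292 + 0.012888 = 0.102736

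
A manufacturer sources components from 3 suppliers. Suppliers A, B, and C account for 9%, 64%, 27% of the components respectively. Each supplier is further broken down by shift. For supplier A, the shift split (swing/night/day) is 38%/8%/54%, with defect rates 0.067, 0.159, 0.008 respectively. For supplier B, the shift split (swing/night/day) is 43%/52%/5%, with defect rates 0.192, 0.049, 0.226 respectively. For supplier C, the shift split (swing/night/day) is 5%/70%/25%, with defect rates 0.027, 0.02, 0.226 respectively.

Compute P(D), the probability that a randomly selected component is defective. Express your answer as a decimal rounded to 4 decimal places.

0.0996

P(D|A) = 0.38·0.067 + 0.08·0.159 + 0.54·0.008 = 0.02546 + 0.01272 + 0.00432 = 0.0425
P(D|B) = 0.43·0.192 + 0.52·0.049 + 0.05·0.226 = 0.08256 + 0.02548 + 0.0113 = 0.11934
P(D|C) = 0.05·0.027 + 0.7·0.02 + 0.25·0.226 = 0.00135 + 0.014 + 0.0565 = 0.07185
By total probability over the outer partition,
P(D) = 0.09·0.0425 + 0.64·0.11934 + 0.27·0.07185
      = 0.003825 + 0.0763776 + 0.0193995 = 0.0996021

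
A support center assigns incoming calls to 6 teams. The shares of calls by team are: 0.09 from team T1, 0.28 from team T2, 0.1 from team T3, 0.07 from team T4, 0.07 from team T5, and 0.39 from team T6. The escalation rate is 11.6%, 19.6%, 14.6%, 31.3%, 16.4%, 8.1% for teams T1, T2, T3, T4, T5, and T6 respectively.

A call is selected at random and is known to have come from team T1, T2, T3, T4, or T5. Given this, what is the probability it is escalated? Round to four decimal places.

P(E|S) ≈ 0.1858

Let S = {T1, T2, T3, T4, T5}.
P(S) = 0.09 + 0.28 + 0.1 + 0.07 + 0.07 = 0.61.
P(E ∩ S) = 0.116·0.09 + 0.196·0.28 + 0.146·0.1 + 0.313·0.07 + 0.164·0.07 = 0.01044 + 0.05488 + 0.0146 + 0.02191 + 0.01148 = 0.11331.
P(E | S) = 0.11331 / 0.61 = 0.185754…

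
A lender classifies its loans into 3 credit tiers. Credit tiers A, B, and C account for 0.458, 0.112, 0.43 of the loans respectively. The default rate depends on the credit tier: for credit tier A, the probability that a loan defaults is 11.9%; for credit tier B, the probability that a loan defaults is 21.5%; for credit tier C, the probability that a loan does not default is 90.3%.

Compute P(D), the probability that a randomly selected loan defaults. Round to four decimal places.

P(D|C) = 1 − 0.903 = 0.097.
P(D) = P(D|A)·P(A) + P(D|B)·P(B) + P(D|C)·P(C)
      = 0.119·0.458 + 0.215·0.112 + 0.097·0.43
      = 0.054502 + 0.02408 + 0.04171 = 0.120292

P(D) ≈ 0.1203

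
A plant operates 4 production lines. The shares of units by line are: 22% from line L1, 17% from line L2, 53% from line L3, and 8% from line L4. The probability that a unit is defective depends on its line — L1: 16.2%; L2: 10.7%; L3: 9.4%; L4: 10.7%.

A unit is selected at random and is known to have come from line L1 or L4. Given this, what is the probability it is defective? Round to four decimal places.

P(D|S) ≈ 0.1473

Let S = {L1, L4}.
P(S) = 0.22 + 0.08 = 0.3.
P(D ∩ S) = 0.162·0.22 + 0.107·0.08 = 0.03564 + 0.00856 = 0.0442.
P(D | S) = 0.0442 / 0.3 = 0.147333…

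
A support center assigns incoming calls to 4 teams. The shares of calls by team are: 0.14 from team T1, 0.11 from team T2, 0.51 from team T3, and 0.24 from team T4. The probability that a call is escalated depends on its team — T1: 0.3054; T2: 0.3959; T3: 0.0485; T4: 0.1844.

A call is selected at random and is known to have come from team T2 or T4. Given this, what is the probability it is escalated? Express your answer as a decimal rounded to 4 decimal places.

P(E|S) ≈ 0.2509

Let S = {T2, T4}.
P(S) = 0.11 + 0.24 = 0.35.
P(E ∩ S) = 0.3959·0.11 + 0.1844·0.24 = 0.043549 + 0.044256 = 0.087805.
P(E | S) = 0.087805 / 0.35 = 0.250871…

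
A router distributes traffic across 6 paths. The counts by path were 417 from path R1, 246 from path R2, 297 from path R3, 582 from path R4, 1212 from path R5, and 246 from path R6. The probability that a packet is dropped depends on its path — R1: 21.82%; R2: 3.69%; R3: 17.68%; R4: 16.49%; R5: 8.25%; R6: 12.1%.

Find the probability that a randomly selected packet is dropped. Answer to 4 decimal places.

P(L) ≈ 0.1261

Total: 417 + 246 + 297 + 582 + 1212 + 246 = 3000.
P(R1) = 417/3000 = 0.139. P(R2) = 246/3000 = 0.082. P(R3) = 297/3000 = 0.099. P(R4) = 582/3000 = 0.194. P(R5) = 1212/3000 = 0.404. P(R6) = 246/3000 = 0.082.
Summing over the partition,
P(L) = P(L|R1)·P(R1) + P(L|R2)·P(R2) + P(L|R3)·P(R3) + P(L|R4)·P(R4) + P(L|R5)·P(R5) + P(L|R6)·P(R6)
      = 0.2182·0.139 + 0.0369·0.082 + 0.1768·0.099 + 0.1649·0.194 + 0.0825·0.404 + 0.121·0.082
      = 0.0303298 + 0.0030258 + 0.0175032 + 0.0319906 + 0.03333 + 0.009922 = 0.1261014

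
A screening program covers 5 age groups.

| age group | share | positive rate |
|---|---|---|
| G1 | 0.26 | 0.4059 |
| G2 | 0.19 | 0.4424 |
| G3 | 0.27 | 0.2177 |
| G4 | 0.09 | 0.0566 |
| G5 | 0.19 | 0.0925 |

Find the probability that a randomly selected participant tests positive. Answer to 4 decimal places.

0.2710

P(T) = P(T|G1)·P(G1) + P(T|G2)·P(G2) + P(T|G3)·P(G3) + P(T|G4)·P(G4) + P(T|G5)·P(G5)
      = 0.4059·0.26 + 0.4424·0.19 + 0.2177·0.27 + 0.0566·0.09 + 0.0925·0.19
      = 0.105534 + 0.084056 + 0.058779 + 0.005094 + 0.017575 = 0.271038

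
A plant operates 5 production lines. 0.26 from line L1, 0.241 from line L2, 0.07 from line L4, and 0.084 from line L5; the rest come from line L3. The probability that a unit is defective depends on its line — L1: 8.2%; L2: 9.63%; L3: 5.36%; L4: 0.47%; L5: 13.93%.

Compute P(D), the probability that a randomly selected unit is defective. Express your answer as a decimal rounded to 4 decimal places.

P(D) ≈ 0.0751

P(L3) = 1 − (0.26 + 0.241 + 0.07 + 0.084) = 0.345.
By the law of total probability,
P(D) = P(D|L1)·P(L1) + P(D|L2)·P(L2) + P(D|L3)·P(L3) + P(D|L4)·P(L4) + P(D|L5)·P(L5)
      = 0.082·0.26 + 0.0963·0.241 + 0.0536·0.345 + 0.0047·0.07 + 0.1393·0.084
      = 0.02132 + 0.0232083 + 0.018492 + 0.000329 + 0.0117012 = 0.0750505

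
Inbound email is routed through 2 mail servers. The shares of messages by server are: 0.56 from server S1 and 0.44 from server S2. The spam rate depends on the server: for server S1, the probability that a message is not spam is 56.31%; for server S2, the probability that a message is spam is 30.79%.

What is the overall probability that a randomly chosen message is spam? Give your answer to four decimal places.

0.3801

P(S|S1) = 1 − 0.5631 = 0.4369.
P(S) = P(S|S1)·P(S1) + P(S|S2)·P(S2)
      = 0.4369·0.56 + 0.3079·0.44
      = 0.244664 + 0.135476 = 0.38014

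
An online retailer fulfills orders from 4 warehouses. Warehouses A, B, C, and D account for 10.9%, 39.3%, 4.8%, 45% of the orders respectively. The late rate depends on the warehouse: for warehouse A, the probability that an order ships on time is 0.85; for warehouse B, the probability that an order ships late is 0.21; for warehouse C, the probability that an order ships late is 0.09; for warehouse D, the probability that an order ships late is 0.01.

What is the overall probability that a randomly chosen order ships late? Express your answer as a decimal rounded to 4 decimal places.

P(L|A) = 1 − 0.85 = 0.15.
P(L) = P(L|A)·P(A) + P(L|B)·P(B) + P(L|C)·P(C) + P(L|D)·P(D)
      = 0.15·0.109 + 0.21·0.393 + 0.09·0.048 + 0.01·0.45
      = 0.01635 + 0.08253 + 0.00432 + 0.0045 = 0.1077

0.1077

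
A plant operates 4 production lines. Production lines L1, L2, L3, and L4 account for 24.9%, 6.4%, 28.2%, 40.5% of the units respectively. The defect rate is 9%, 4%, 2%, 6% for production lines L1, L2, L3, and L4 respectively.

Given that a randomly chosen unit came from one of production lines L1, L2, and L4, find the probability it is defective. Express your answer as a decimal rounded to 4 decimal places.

Let S = {L1, L2, L4}.
P(S) = 0.249 + 0.064 + 0.405 = 0.718.
P(D ∩ S) = 0.09·0.249 + 0.04·0.064 + 0.06·0.405 = 0.02241 + 0.00256 + 0.0243 = 0.04927.
P(D | S) = 0.04927 / 0.718 = 0.068621…

0.0686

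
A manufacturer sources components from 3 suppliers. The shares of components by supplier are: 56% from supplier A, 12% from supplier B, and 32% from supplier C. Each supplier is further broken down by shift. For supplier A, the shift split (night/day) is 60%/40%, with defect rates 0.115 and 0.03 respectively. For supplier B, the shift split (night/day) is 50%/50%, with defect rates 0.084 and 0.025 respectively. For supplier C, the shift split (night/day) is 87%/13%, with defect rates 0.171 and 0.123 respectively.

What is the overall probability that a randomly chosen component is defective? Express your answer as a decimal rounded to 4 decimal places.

0.1046

P(D|A) = 0.6·0.115 + 0.4·0.03 = 0.069 + 0.012 = 0.081
P(D|B) = 0.5·0.084 + 0.5·0.025 = 0.042 + 0.0125 = 0.0545
P(D|C) = 0.87·0.171 + 0.13·0.123 = 0.14877 + 0.01599 = 0.16476
By total probability over the outer partition,
P(D) = 0.56·0.081 + 0.12·0.0545 + 0.32·0.16476
      = 0.04536 + 0.00654 + 0.0527232 = 0.1046232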